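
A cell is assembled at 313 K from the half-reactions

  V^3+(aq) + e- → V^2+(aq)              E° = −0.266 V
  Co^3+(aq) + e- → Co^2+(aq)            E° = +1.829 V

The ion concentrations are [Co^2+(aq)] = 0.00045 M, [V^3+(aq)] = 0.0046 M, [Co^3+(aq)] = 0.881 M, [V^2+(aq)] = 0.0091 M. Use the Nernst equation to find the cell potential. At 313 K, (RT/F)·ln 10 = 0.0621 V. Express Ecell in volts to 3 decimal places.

+2.318 V

Co³⁺/Co²⁺ is reduced (cathode, E° = +1.829 V) and V³⁺/V²⁺ is oxidized (anode).
E°cell = +1.829 − (−0.266) = +2.095 V, with n = 1 electron transferred.
For the overall reaction Co^3+(aq) + V^2+(aq) → Co^2+(aq) + V^3+(aq), Q = ([Co^2+(aq)]·[V^3+(aq)]) / ([Co^3+(aq)]·[V^2+(aq)]) = 0.000258, giving log Q = −3.588.
By the Nernst equation, E = +2.095 − (0.0621/1)·(−3.588) = +2.318 V.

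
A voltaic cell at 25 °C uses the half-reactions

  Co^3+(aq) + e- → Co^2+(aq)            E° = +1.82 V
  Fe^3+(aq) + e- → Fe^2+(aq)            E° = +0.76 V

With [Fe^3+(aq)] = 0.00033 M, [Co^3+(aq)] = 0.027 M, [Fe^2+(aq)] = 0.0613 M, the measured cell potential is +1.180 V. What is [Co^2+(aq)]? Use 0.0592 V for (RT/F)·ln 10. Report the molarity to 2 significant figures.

With Co³⁺/Co²⁺ at the cathode and Fe³⁺/Fe²⁺ at the anode, E°cell = +1.82 − (+0.76) = +1.06 V (n = 1).
Since E = E° − (0.0592/n)·log Q, log Q = n(E° − E)/0.0592 = −2.027.
For Co^3+(aq) + Fe^2+(aq) → Co^2+(aq) + Fe^3+(aq), the reaction quotient is Q = ([Co^2+(aq)]·[Fe^3+(aq)]) / ([Co^3+(aq)]·[Fe^2+(aq)]).
Isolating [Co^2+(aq)] in Q = 10^{−2.027} yields log [Co^2+(aq)] = −1.327, i.e. 0.047 M.

0.047 M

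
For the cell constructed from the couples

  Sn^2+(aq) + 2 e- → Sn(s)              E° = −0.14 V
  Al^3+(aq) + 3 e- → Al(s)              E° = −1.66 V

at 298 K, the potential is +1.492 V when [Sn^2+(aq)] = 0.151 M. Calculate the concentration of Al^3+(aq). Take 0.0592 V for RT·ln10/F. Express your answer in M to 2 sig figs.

Sn²⁺/Sn is the cathode (higher E°); E°cell = −0.14 − (−1.66) = +1.52 V with n = 6.
Since E = E° − (0.0592/n)·log Q, log Q = n(E° − E)/0.0592 = 2.838.
Balancing electrons gives 3 Sn^2+(aq) + 2 Al(s) → 3 Sn(s) + 2 Al^3+(aq); thus Q = [Al^3+(aq)]^2 / [Sn^2+(aq)]^3.
Solving for the unknown gives log [Al^3+(aq)] = 0.187, so [Al^3+(aq)] ≈ 1.5 M.

1.5 M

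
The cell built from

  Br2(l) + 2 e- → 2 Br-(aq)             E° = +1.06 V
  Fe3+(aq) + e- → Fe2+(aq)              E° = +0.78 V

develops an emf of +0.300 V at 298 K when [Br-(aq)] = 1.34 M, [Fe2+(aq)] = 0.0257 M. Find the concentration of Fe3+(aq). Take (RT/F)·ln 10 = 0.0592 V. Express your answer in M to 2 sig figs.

Br₂/Br⁻ is the cathode (higher E°); E°cell = +1.06 − (+0.78) = +0.28 V with n = 2.
From the Nernst equation, log Q = n(E° − E)/0.0592 = 2·(+0.28 − (+0.300))/0.0592 = −0.676.
For Br2(l) + 2 Fe2+(aq) → 2 Br-(aq) + 2 Fe3+(aq), the reaction quotient is Q = ([Br-(aq)]^2·[Fe3+(aq)]^2) / [Fe2+(aq)]^2.
Isolating [Fe3+(aq)] in Q = 10^{−0.676} yields log [Fe3+(aq)] = −2.055, i.e. 0.0088 M.

0.0088 M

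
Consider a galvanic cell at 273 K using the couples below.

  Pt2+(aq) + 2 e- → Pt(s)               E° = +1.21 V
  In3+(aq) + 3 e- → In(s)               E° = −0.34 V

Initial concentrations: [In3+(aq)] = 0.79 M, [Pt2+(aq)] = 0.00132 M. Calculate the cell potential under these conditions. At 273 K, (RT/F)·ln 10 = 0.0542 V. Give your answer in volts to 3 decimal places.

+1.474 V

Pt²⁺/Pt is reduced (cathode, E° = +1.21 V) and In³⁺/In is oxidized (anode).
E°cell = +1.21 − (−0.34) = +1.55 V, with n = 6 electrons transferred.
For the overall reaction 3 Pt2+(aq) + 2 In(s) → 3 Pt(s) + 2 In3+(aq), Q = [In3+(aq)]^2 / [Pt2+(aq)]^3 = 2.71×10^8, giving log Q = 8.434.
E = E° − (0.0542/n)·log Q = +1.55 − (0.0542/6)(8.434) = +1.474 V.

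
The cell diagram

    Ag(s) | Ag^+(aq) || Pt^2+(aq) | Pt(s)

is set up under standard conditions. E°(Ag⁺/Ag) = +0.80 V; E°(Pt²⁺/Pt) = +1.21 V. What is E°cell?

+0.41 V

By convention the left-hand electrode in cell notation is the anode (oxidation) and the right-hand electrode is the cathode (reduction).
E°cell = E°(right) − E°(left) = +1.21 − (+0.80) = +0.41 V.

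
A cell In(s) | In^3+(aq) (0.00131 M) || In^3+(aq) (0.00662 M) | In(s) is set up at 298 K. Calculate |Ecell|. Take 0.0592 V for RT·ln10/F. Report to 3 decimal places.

For a concentration cell E°cell = 0, since both electrodes use the same couple.
The compartment with the higher In^3+(aq) concentration (0.00662 M) acts as the cathode; ions are reduced there and produced at the dilute (0.00131 M) anode.
With n = 3, Ecell = −(0.0592/3)·log([dilute]/[conc]) = −(0.0592/3)·log(0.00131/0.00662) = +0.014 V.

0.014 V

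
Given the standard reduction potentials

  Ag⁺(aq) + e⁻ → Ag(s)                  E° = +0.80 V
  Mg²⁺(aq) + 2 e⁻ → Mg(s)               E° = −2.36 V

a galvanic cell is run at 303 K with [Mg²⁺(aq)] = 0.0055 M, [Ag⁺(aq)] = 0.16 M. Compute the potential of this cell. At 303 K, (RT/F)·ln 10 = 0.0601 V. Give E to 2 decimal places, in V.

+3.18 V

Since E°(Ag⁺/Ag) > E°(Mg²⁺/Mg), Ag⁺/Ag serves as the cathode.
E°cell = +0.80 − (−2.36) = +3.16 V, with n = 2 electrons transferred.
For the overall reaction 2 Ag⁺(aq) + Mg(s) → 2 Ag(s) + Mg²⁺(aq), Q = [Mg²⁺(aq)] / [Ag⁺(aq)]^2 = 0.215, giving log Q = −0.668.
Applying E = E° − (RT ln10/nF)·log Q gives +3.16 − (0.0601/2)(−0.668) = +3.18 V.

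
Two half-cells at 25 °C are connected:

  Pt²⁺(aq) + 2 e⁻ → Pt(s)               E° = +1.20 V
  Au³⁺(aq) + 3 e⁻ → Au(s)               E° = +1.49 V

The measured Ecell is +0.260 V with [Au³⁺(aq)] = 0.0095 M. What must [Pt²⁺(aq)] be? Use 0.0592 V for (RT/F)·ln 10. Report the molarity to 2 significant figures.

The Au³⁺/Au couple has the larger reduction potential, so it is the cathode: E°cell = +1.49 − (+1.20) = +0.29 V and n = 6.
Since E = E° − (0.0592/n)·log Q, log Q = n(E° − E)/0.0592 = 3.041.
For 2 Au³⁺(aq) + 3 Pt(s) → 2 Au(s) + 3 Pt²⁺(aq), the reaction quotient is Q = [Pt²⁺(aq)]^3 / [Au³⁺(aq)]^2.
Isolating [Pt²⁺(aq)] in Q = 10^{3.041} yields log [Pt²⁺(aq)] = −0.335, i.e. 0.46 M.

0.46 M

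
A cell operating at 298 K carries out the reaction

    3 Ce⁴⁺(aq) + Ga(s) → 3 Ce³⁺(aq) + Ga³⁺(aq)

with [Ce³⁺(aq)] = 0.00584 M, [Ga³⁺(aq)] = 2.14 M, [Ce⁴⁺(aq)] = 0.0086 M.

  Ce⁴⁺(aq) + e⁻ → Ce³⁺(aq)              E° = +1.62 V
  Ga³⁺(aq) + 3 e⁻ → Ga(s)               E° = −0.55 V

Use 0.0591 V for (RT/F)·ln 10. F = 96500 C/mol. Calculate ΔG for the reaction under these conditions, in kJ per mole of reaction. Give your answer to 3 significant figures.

−629 kJ/mol

The standard cell potential is +1.62 − (−0.55) = +2.17 V, with n = 3 electrons in the balanced equation.
Q = ([Ce³⁺(aq)]^3·[Ga³⁺(aq)]) / [Ce⁴⁺(aq)]^3 = 0.67, so log Q = −0.174 and E = +2.17 − (0.0591/3)(−0.174) = +2.1734 V.
Then ΔG = −nFE = −3 × 96500 × +2.1734 J/mol = −629 kJ/mol.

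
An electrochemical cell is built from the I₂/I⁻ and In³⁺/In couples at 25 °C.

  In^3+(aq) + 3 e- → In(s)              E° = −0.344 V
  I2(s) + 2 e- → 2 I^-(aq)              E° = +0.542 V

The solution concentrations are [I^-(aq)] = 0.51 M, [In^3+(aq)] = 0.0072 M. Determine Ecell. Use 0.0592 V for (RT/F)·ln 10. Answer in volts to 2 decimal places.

I₂/I⁻ is reduced (cathode, E° = +0.542 V) and In³⁺/In is oxidized (anode).
E°cell = +0.542 − (−0.344) = +0.886 V, with n = 6 electrons transferred.
The balanced reaction is 3 I2(s) + 2 In(s) → 6 I^-(aq) + 2 In^3+(aq), so Q = [I^-(aq)]^6·[In^3+(aq)]^2 = 9.12×10^−7 and log Q = −6.040.
By the Nernst equation, E = +0.886 − (0.0592/6)·(−6.040) = +0.95 V.

+0.95 V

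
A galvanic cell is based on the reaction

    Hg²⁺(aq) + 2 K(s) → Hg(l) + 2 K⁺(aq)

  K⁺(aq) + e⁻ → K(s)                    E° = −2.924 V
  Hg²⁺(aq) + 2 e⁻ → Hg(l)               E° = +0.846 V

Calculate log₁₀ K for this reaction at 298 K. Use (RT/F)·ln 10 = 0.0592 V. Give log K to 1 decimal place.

log K = 127.4

The Hg²⁺/Hg couple is reduced (cathode); E°cell = +0.846 − (−2.924) = +3.770 V with n = 2.
At equilibrium E = 0, so log K = nE°cell / 0.0592 = (2)(+3.770) / 0.0592 = 127.4.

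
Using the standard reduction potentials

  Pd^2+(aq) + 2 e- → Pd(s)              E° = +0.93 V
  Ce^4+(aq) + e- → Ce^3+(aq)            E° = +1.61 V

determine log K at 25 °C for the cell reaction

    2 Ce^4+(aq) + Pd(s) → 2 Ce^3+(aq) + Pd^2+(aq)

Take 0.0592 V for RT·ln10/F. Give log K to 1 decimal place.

log K = 23.0

The Ce⁴⁺/Ce³⁺ couple is reduced (cathode); E°cell = +1.61 − (+0.93) = +0.68 V with n = 2.
At equilibrium E = 0, so log K = nE°cell / 0.0592 = (2)(+0.68) / 0.0592 = 23.0.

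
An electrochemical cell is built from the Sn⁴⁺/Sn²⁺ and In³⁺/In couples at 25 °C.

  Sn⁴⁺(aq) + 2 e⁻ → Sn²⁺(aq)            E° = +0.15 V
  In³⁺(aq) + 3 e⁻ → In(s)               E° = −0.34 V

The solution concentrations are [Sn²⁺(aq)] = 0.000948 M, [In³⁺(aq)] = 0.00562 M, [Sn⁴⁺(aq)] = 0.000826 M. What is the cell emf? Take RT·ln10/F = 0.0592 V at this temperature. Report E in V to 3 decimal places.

Since E°(Sn⁴⁺/Sn²⁺) > E°(In³⁺/In), Sn⁴⁺/Sn²⁺ serves as the cathode.
E°cell = E°cat − E°an = +0.15 − (−0.34) = +0.49 V; n = 6.
Balancing gives 3 Sn⁴⁺(aq) + 2 In(s) → 3 Sn²⁺(aq) + 2 In³⁺(aq); hence Q = ([Sn²⁺(aq)]^3·[In³⁺(aq)]^2) / [Sn⁴⁺(aq)]^3 = 4.77×10^−5 (log Q = −4.321).
Applying E = E° − (RT ln10/nF)·log Q gives +0.49 − (0.0592/6)(−4.321) = +0.533 V.

+0.533 V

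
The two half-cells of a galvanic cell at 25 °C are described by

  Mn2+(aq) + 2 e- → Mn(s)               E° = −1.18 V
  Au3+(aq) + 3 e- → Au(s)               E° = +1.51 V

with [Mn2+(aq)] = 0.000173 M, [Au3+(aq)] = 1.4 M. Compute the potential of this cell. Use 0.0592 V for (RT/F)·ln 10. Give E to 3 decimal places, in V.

+2.804 V

Au³⁺/Au is reduced (cathode, E° = +1.51 V) and Mn²⁺/Mn is oxidized (anode).
E°cell = E°cat − E°an = +1.51 − (−1.18) = +2.69 V; n = 6.
Balancing gives 2 Au3+(aq) + 3 Mn(s) → 2 Au(s) + 3 Mn2+(aq); hence Q = [Mn2+(aq)]^3 / [Au3+(aq)]^2 = 2.64×10^−12 (log Q = −11.578).
Applying E = E° − (RT ln10/nF)·log Q gives +2.69 − (0.0592/6)(−11.578) = +2.804 V.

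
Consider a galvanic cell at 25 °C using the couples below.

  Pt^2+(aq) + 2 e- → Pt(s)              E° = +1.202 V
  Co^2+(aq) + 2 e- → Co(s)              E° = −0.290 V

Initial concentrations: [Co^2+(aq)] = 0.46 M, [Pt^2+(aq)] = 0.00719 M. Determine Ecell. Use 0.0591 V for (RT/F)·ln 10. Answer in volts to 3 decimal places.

Since E°(Pt²⁺/Pt) > E°(Co²⁺/Co), Pt²⁺/Pt serves as the cathode.
The standard potential is +1.202 − (−0.290) = +1.492 V and the balanced reaction transfers n = 2 electrons.
For the overall reaction Pt^2+(aq) + Co(s) → Pt(s) + Co^2+(aq), Q = [Co^2+(aq)] / [Pt^2+(aq)] = 64, giving log Q = 1.806.
By the Nernst equation, E = +1.492 − (0.0591/2)·(1.806) = +1.439 V.

+1.439 V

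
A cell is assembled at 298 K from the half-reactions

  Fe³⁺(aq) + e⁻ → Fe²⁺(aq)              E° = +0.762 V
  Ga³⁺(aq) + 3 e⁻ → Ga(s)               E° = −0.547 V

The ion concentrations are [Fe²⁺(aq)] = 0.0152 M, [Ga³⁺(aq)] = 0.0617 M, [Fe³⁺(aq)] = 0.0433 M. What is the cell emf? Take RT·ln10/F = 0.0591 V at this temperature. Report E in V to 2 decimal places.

+1.36 V

Fe³⁺/Fe²⁺ is reduced (cathode, E° = +0.762 V) and Ga³⁺/Ga is oxidized (anode).
The standard potential is +0.762 − (−0.547) = +1.309 V and the balanced reaction transfers n = 3 electrons.
For the overall reaction 3 Fe³⁺(aq) + Ga(s) → 3 Fe²⁺(aq) + Ga³⁺(aq), Q = ([Fe²⁺(aq)]^3·[Ga³⁺(aq)]) / [Fe³⁺(aq)]^3 = 0.00267, giving log Q = −2.574.
Applying E = E° − (RT ln10/nF)·log Q gives +1.309 − (0.0591/3)(−2.574) = +1.36 V.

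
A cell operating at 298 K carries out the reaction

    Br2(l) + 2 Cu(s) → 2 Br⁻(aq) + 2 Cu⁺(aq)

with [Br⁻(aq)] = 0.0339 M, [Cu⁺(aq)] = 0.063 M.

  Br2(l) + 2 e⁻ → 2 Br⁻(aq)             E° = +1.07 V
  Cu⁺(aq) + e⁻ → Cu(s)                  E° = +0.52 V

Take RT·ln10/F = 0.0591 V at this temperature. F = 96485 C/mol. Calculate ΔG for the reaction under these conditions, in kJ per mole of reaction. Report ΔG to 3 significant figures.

−137 kJ/mol

The standard cell potential is +1.07 − (+0.52) = +0.55 V, with n = 2 electrons in the balanced equation.
Here Q = [Br⁻(aq)]^2·[Cu⁺(aq)]^2 = 4.56×10^−6 (log Q = −5.341), giving E = +0.55 − (0.0591/2)·(−5.341) = +0.7078 V.
Then ΔG = −nFE = −2 × 96485 × +0.7078 J/mol = −137 kJ/mol.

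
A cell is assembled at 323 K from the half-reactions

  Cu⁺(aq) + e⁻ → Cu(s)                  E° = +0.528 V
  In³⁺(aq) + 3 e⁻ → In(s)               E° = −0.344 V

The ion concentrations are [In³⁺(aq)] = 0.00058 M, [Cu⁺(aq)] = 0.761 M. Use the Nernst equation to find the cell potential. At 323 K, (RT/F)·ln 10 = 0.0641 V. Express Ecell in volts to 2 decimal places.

+0.93 V

Since E°(Cu⁺/Cu) > E°(In³⁺/In), Cu⁺/Cu serves as the cathode.
The standard potential is +0.528 − (−0.344) = +0.872 V and the balanced reaction transfers n = 3 electrons.
The balanced reaction is 3 Cu⁺(aq) + In(s) → 3 Cu(s) + In³⁺(aq), so Q = [In³⁺(aq)] / [Cu⁺(aq)]^3 = 0.00132 and log Q = −2.881.
By the Nernst equation, E = +0.872 − (0.0641/3)·(−2.881) = +0.93 V.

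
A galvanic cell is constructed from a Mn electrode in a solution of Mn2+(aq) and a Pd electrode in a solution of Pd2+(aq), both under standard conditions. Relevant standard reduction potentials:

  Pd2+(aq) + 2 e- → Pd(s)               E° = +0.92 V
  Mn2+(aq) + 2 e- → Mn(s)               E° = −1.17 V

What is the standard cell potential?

+2.09 V

Of the two couples in this cell, the one with the more positive reduction potential is reduced at the cathode: here that is Pd²⁺/Pd (+0.92 V); Mn²⁺/Mn (−1.17 V) is the anode.
E°cell = E°(cathode) − E°(anode) = +0.92 − (−1.17) = +2.09 V.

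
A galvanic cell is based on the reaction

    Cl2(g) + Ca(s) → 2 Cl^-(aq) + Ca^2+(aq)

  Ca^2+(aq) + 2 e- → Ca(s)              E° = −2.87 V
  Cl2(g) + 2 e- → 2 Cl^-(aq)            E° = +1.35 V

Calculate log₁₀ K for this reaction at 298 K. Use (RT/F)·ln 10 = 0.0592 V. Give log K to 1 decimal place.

The Cl₂/Cl⁻ couple is reduced (cathode); E°cell = +1.35 − (−2.87) = +4.22 V with n = 2.
At equilibrium E = 0, so log K = nE°cell / 0.0592 = (2)(+4.22) / 0.0592 = 142.6.

log K = 142.6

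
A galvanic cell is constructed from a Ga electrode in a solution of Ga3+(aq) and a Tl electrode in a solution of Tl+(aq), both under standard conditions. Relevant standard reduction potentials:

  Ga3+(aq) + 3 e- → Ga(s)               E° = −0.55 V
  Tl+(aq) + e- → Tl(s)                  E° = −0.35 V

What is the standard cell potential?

The Tl⁺/Tl couple has the higher E°, so Tl ion is reduced (cathode) and Ga is oxidized (anode).
E°cell = E°(cathode) − E°(anode) = −0.35 − (−0.55) = +0.20 V.

+0.20 V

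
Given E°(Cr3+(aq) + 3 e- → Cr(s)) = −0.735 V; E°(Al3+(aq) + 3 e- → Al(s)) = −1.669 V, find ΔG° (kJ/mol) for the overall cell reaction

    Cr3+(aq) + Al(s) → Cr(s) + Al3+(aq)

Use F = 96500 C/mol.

In the reaction as written Cr3+(aq) is reduced, so the Cr³⁺/Cr couple is the cathode and Al³⁺/Al is the anode.
E°cell = −0.735 − (−1.669) = +0.934 V; balancing electrons gives n = 3.
ΔG° = −nFE°cell = −(3)(96500)(+0.934) J/mol = −270 kJ/mol.

−270 kJ/mol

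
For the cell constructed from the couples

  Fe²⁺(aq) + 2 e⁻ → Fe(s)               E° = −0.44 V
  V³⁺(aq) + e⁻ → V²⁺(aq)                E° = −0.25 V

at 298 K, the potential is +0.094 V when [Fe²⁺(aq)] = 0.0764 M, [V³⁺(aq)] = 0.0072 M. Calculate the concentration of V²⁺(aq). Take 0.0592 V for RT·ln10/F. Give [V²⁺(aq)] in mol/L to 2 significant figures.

1.1 M

V³⁺/V²⁺ is the cathode (higher E°); E°cell = −0.25 − (−0.44) = +0.19 V with n = 2.
From the Nernst equation, log Q = n(E° − E)/0.0592 = 2·(+0.19 − (+0.094))/0.0592 = 3.243.
The balanced reaction is 2 V³⁺(aq) + Fe(s) → 2 V²⁺(aq) + Fe²⁺(aq), so Q = ([V²⁺(aq)]^2·[Fe²⁺(aq)]) / [V³⁺(aq)]^2.
Substituting the known concentrations and solving, log [V²⁺(aq)] = 0.037 and [V²⁺(aq)] = 1.1 M.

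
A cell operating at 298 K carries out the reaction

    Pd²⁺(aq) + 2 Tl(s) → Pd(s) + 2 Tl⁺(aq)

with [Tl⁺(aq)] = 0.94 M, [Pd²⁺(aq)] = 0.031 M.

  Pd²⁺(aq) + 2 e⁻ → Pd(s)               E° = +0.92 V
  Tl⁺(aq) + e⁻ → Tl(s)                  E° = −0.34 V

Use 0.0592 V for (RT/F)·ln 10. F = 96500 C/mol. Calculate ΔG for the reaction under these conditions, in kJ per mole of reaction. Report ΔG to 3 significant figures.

−235 kJ/mol

With Pd²⁺/Pd reduced at the cathode, E°cell = +0.92 − (−0.34) = +1.26 V and n = 2.
Here Q = [Tl⁺(aq)]^2 / [Pd²⁺(aq)] = 28.5 (log Q = 1.455), giving E = +1.26 − (0.0592/2)·(1.455) = +1.2169 V.
Finally ΔG = −nFE = −(2)(96500 C/mol)(+1.2169 V) = −235 kJ/mol.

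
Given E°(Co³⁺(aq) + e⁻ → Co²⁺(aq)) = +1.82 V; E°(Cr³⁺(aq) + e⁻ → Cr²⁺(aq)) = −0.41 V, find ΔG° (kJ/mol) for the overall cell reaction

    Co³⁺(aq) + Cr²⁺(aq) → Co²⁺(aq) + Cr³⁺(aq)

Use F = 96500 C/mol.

−215 kJ/mol

In the reaction as written Co³⁺(aq) is reduced, so the Co³⁺/Co²⁺ couple is the cathode and Cr³⁺/Cr²⁺ is the anode.
E°cell = +1.82 − (−0.41) = +2.23 V; balancing electrons gives n = 1.
ΔG° = −nFE°cell = −(1)(96500)(+2.23) J/mol = −215 kJ/mol.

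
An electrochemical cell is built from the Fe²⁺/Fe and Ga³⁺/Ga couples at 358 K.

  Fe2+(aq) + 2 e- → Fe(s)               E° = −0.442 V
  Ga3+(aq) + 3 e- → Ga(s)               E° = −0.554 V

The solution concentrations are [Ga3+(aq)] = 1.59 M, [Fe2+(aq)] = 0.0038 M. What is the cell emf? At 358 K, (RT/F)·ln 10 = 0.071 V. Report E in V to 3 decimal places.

+0.021 V

Fe²⁺/Fe is reduced (cathode, E° = −0.442 V) and Ga³⁺/Ga is oxidized (anode).
E°cell = −0.442 − (−0.554) = +0.112 V, with n = 6 electrons transferred.
Balancing gives 3 Fe2+(aq) + 2 Ga(s) → 3 Fe(s) + 2 Ga3+(aq); hence Q = [Ga3+(aq)]^2 / [Fe2+(aq)]^3 = 4.61×10^7 (log Q = 7.663).
E = E° − (0.071/n)·log Q = +0.112 − (0.071/6)(7.663) = +0.021 V.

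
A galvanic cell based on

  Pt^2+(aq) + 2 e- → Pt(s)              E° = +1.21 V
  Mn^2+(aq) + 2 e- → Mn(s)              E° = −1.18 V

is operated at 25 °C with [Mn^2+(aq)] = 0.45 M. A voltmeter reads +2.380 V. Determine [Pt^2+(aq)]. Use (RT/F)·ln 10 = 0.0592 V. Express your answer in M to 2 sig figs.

0.21 M

With Pt²⁺/Pt at the cathode and Mn²⁺/Mn at the anode, E°cell = +1.21 − (−1.18) = +2.39 V (n = 2).
Since E = E° − (0.0592/n)·log Q, log Q = n(E° − E)/0.0592 = 0.338.
For Pt^2+(aq) + Mn(s) → Pt(s) + Mn^2+(aq), the reaction quotient is Q = [Mn^2+(aq)] / [Pt^2+(aq)].
Isolating [Pt^2+(aq)] in Q = 10^{0.338} yields log [Pt^2+(aq)] = −0.685, i.e. 0.21 M.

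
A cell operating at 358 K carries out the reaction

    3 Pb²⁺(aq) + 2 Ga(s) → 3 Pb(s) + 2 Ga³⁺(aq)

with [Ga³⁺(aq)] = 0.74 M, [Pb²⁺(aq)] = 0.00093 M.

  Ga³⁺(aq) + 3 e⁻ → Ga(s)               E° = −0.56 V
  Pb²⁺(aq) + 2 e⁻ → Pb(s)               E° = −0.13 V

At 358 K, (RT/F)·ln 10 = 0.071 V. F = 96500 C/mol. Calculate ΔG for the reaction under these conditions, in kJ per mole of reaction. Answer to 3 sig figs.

−188 kJ/mol

The standard cell potential is −0.13 − (−0.56) = +0.43 V, with n = 6 electrons in the balanced equation.
Here Q = [Ga³⁺(aq)]^2 / [Pb²⁺(aq)]^3 = 6.81×10^8 (log Q = 8.833), giving E = +0.43 − (0.071/6)·(8.833) = +0.3255 V.
Finally ΔG = −nFE = −(6)(96500 C/mol)(+0.3255 V) = −188 kJ/mol.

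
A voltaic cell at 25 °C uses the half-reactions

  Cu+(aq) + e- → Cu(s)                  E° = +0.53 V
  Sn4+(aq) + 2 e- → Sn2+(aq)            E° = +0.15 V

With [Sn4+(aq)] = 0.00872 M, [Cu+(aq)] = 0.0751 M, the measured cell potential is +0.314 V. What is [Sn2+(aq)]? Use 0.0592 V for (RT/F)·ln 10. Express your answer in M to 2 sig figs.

Cu⁺/Cu is the cathode (higher E°); E°cell = +0.53 − (+0.15) = +0.38 V with n = 2.
Rearranging E = E° − (0.0592/n)·log Q gives log Q = 2(+0.38 − (+0.314))/0.0592 = 2.230.
Balancing electrons gives 2 Cu+(aq) + Sn2+(aq) → 2 Cu(s) + Sn4+(aq); thus Q = [Sn4+(aq)] / ([Cu+(aq)]^2·[Sn2+(aq)]).
Solving for the unknown gives log [Sn2+(aq)] = −2.041, so [Sn2+(aq)] ≈ 0.0091 M.

0.0091 M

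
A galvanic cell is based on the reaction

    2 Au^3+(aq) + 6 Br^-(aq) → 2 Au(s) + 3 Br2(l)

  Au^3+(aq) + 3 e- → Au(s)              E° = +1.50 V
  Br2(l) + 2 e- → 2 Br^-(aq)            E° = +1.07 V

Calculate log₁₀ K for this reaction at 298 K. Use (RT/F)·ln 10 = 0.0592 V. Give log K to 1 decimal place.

log K = 43.6

The Au³⁺/Au couple is reduced (cathode); E°cell = +1.50 − (+1.07) = +0.43 V with n = 6.
At equilibrium E = 0, so log K = nE°cell / 0.0592 = (6)(+0.43) / 0.0592 = 43.6.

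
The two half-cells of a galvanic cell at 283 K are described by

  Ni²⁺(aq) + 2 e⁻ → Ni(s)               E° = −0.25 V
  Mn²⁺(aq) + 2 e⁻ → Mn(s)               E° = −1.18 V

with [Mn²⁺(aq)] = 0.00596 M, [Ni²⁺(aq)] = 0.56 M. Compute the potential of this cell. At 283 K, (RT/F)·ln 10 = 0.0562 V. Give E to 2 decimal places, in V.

Since E°(Ni²⁺/Ni) > E°(Mn²⁺/Mn), Ni²⁺/Ni serves as the cathode.
The standard potential is −0.25 − (−1.18) = +0.93 V and the balanced reaction transfers n = 2 electrons.
For the overall reaction Ni²⁺(aq) + Mn(s) → Ni(s) + Mn²⁺(aq), Q = [Mn²⁺(aq)] / [Ni²⁺(aq)] = 0.0106, giving log Q = −1.973.
Applying E = E° − (RT ln10/nF)·log Q gives +0.93 − (0.0562/2)(−1.973) = +0.99 V.

+0.99 V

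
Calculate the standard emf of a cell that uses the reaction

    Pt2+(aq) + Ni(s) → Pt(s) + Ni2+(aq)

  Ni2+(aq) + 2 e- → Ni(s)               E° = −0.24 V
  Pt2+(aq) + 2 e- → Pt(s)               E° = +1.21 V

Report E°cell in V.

+1.45 V

In the reaction as written, Pt2+(aq) is reduced (cathode) and Ni2+(aq) is produced by oxidation at the anode.
E°cell = E°(cathode) − E°(anode) = +1.21 − (−0.24) = +1.45 V.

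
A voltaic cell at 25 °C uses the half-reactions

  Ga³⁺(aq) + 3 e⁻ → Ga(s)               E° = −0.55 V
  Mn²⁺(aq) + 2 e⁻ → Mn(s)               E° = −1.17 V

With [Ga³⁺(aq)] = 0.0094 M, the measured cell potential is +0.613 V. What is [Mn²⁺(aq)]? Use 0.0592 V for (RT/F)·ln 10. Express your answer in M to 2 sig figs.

The Ga³⁺/Ga couple has the larger reduction potential, so it is the cathode: E°cell = −0.55 − (−1.17) = +0.62 V and n = 6.
Since E = E° − (0.0592/n)·log Q, log Q = n(E° − E)/0.0592 = 0.709.
Balancing electrons gives 2 Ga³⁺(aq) + 3 Mn(s) → 2 Ga(s) + 3 Mn²⁺(aq); thus Q = [Mn²⁺(aq)]^3 / [Ga³⁺(aq)]^2.
Isolating [Mn²⁺(aq)] in Q = 10^{0.709} yields log [Mn²⁺(aq)] = −1.115, i.e. 0.077 M.

0.077 M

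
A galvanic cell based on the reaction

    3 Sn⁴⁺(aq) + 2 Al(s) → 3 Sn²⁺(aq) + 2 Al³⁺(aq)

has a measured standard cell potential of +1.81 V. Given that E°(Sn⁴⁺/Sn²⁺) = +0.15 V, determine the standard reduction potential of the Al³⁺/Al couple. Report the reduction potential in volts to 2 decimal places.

In the reaction as written the Sn⁴⁺/Sn²⁺ couple is reduced (cathode) and Al³⁺/Al is oxidized (anode), so E°cell = E°(Sn⁴⁺/Sn²⁺) − E°(Al³⁺/Al).
E°(Al³⁺/Al) = E°(cathode) − E°cell = +0.15 − (+1.81) = −1.66 V.

−1.66 V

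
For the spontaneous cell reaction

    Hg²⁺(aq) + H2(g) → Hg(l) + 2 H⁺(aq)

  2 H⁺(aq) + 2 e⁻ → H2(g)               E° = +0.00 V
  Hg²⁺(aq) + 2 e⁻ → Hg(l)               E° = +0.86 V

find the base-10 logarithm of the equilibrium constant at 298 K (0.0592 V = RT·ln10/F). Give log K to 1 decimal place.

log K = 29.1

The Hg²⁺/Hg couple is reduced (cathode); E°cell = +0.86 − (+0.00) = +0.86 V with n = 2.
At equilibrium E = 0, so log K = nE°cell / 0.0592 = (2)(+0.86) / 0.0592 = 29.1.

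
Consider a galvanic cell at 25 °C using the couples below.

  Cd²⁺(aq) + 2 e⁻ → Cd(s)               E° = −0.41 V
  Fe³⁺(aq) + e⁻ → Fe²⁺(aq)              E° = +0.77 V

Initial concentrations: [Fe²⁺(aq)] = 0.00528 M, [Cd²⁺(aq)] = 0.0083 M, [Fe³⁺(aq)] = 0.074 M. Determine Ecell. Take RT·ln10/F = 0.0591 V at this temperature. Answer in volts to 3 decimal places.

+1.309 V

Since E°(Fe³⁺/Fe²⁺) > E°(Cd²⁺/Cd), Fe³⁺/Fe²⁺ serves as the cathode.
E°cell = E°cat − E°an = +0.77 − (−0.41) = +1.18 V; n = 2.
Balancing gives 2 Fe³⁺(aq) + Cd(s) → 2 Fe²⁺(aq) + Cd²⁺(aq); hence Q = ([Fe²⁺(aq)]^2·[Cd²⁺(aq)]) / [Fe³⁺(aq)]^2 = 4.23×10^−5 (log Q = −4.374).
By the Nernst equation, E = +1.18 − (0.0591/2)·(−4.374) = +1.309 V.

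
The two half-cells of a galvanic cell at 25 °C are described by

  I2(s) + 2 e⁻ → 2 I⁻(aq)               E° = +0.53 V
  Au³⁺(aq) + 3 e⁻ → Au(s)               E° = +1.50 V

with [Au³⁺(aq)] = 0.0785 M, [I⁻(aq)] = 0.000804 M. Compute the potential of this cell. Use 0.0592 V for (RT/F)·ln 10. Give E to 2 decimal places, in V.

+0.76 V

Au³⁺/Au is reduced (cathode, E° = +1.50 V) and I₂/I⁻ is oxidized (anode).
The standard potential is +1.50 − (+0.53) = +0.97 V and the balanced reaction transfers n = 6 electrons.
Balancing gives 2 Au³⁺(aq) + 6 I⁻(aq) → 2 Au(s) + 3 I2(s); hence Q = 1 / ([Au³⁺(aq)]^2·[I⁻(aq)]^6) = 6.01×10^20 (log Q = 20.779).
By the Nernst equation, E = +0.97 − (0.0592/6)·(20.779) = +0.76 V.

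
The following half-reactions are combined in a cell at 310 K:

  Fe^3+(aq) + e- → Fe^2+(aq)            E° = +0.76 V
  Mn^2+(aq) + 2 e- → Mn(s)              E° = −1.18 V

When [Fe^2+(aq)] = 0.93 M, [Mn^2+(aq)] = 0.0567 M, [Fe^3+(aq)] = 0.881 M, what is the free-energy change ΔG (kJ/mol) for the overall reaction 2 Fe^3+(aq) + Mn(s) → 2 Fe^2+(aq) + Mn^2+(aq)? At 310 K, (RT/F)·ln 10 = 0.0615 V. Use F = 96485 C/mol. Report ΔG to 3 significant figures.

E°cell = +0.76 − (−1.18) = +1.94 V; the balanced reaction transfers n = 2 electrons.
Here Q = ([Fe^2+(aq)]^2·[Mn^2+(aq)]) / [Fe^3+(aq)]^2 = 0.0632 (log Q = −1.199), giving E = +1.94 − (0.0615/2)·(−1.199) = +1.9769 V.
Finally ΔG = −nFE = −(2)(96485 C/mol)(+1.9769 V) = −381 kJ/mol.

−381 kJ/mol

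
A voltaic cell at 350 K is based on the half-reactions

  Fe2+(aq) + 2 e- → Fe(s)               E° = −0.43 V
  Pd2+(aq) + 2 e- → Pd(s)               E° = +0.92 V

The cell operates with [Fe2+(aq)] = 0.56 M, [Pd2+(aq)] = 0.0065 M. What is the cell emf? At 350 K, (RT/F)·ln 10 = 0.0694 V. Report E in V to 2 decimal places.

The Pd²⁺/Pd couple has the more positive E°, so it is the cathode; Fe²⁺/Fe is the anode.
E°cell = +0.92 − (−0.43) = +1.35 V, with n = 2 electrons transferred.
Balancing gives Pd2+(aq) + Fe(s) → Pd(s) + Fe2+(aq); hence Q = [Fe2+(aq)] / [Pd2+(aq)] = 86.2 (log Q = 1.935).
E = E° − (0.0694/n)·log Q = +1.35 − (0.0694/2)(1.935) = +1.28 V.

+1.28 V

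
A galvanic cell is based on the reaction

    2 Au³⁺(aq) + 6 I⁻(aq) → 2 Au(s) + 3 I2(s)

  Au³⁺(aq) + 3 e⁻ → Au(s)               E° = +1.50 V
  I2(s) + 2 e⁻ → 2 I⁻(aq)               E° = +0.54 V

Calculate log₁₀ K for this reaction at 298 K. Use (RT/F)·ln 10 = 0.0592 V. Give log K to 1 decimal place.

The Au³⁺/Au couple is reduced (cathode); E°cell = +1.50 − (+0.54) = +0.96 V with n = 6.
At equilibrium E = 0, so log K = nE°cell / 0.0592 = (6)(+0.96) / 0.0592 = 97.3.

log K = 97.3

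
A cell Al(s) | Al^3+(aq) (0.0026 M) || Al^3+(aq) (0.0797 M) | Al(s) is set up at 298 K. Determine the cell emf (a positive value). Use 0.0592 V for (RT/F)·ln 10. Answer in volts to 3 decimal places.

0.029 V

For a concentration cell E°cell = 0, since both electrodes use the same couple.
The compartment with the higher Al^3+(aq) concentration (0.0797 M) acts as the cathode; ions are reduced there and produced at the dilute (0.0026 M) anode.
With n = 3, Ecell = −(0.0592/3)·log([dilute]/[conc]) = −(0.0592/3)·log(0.0026/0.0797) = +0.029 V.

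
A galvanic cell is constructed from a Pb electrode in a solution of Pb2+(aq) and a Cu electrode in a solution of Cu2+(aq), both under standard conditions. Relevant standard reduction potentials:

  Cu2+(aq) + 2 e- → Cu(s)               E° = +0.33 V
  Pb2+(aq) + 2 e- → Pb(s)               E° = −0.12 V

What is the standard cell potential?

+0.45 V

Of the two couples in this cell, the one with the more positive reduction potential is reduced at the cathode: here that is Cu²⁺/Cu (+0.33 V); Pb²⁺/Pb (−0.12 V) is the anode.
E°cell = E°(cathode) − E°(anode) = +0.33 − (−0.12) = +0.45 V.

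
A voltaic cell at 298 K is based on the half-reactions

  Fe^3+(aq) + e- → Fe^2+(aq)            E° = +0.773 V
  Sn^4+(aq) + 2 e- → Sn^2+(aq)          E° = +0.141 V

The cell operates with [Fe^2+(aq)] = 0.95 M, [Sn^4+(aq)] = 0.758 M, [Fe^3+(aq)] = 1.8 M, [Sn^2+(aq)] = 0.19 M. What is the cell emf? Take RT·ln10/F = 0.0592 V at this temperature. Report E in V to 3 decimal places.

+0.631 V

The Fe³⁺/Fe²⁺ couple has the more positive E°, so it is the cathode; Sn⁴⁺/Sn²⁺ is the anode.
E°cell = E°cat − E°an = +0.773 − (+0.141) = +0.632 V; n = 2.
For the overall reaction 2 Fe^3+(aq) + Sn^2+(aq) → 2 Fe^2+(aq) + Sn^4+(aq), Q = ([Fe^2+(aq)]^2·[Sn^4+(aq)]) / ([Fe^3+(aq)]^2·[Sn^2+(aq)]) = 1.11, giving log Q = 0.046.
By the Nernst equation, E = +0.632 − (0.0592/2)·(0.046) = +0.631 V.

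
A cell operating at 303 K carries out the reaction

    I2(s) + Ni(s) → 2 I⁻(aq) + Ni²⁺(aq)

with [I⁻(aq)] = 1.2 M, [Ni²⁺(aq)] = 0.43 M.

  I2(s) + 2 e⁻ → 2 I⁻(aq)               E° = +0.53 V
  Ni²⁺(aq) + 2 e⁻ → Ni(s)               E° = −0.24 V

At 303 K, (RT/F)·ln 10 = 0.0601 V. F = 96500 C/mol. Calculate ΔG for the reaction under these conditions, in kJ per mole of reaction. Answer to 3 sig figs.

With I₂/I⁻ reduced at the cathode, E°cell = +0.53 − (−0.24) = +0.77 V and n = 2.
Q = [I⁻(aq)]^2·[Ni²⁺(aq)] = 0.619, so log Q = −0.208 and E = +0.77 − (0.0601/2)(−0.208) = +0.7763 V.
Then ΔG = −nFE = −2 × 96500 × +0.7763 J/mol = −150 kJ/mol.

−150 kJ/mol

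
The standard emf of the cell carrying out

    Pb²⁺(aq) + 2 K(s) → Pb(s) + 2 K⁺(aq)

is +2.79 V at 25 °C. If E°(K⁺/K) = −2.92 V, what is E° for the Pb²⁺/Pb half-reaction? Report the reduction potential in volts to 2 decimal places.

In the reaction as written the Pb²⁺/Pb couple is reduced (cathode) and K⁺/K is oxidized (anode), so E°cell = E°(Pb²⁺/Pb) − E°(K⁺/K).
E°(Pb²⁺/Pb) = E°cell + E°(anode) = +2.79 + (−2.92) = −0.13 V.

−0.13 V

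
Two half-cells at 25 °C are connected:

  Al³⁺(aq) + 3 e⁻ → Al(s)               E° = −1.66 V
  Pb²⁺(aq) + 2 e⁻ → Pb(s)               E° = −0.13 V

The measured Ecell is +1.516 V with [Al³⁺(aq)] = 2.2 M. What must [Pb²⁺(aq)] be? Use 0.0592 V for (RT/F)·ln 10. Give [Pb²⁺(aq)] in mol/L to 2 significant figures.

0.57 M

The Pb²⁺/Pb couple has the larger reduction potential, so it is the cathode: E°cell = −0.13 − (−1.66) = +1.53 V and n = 6.
Rearranging E = E° − (0.0592/n)·log Q gives log Q = 6(+1.53 − (+1.516))/0.0592 = 1.419.
For 3 Pb²⁺(aq) + 2 Al(s) → 3 Pb(s) + 2 Al³⁺(aq), the reaction quotient is Q = [Al³⁺(aq)]^2 / [Pb²⁺(aq)]^3.
Substituting the known concentrations and solving, log [Pb²⁺(aq)] = −0.245 and [Pb²⁺(aq)] = 0.57 M.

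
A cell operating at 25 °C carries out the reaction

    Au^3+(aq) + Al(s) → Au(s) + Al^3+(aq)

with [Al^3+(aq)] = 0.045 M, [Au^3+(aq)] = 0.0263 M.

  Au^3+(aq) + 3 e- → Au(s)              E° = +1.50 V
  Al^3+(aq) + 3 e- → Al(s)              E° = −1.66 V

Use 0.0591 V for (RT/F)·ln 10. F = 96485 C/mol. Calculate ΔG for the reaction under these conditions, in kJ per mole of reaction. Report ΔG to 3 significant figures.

−913 kJ/mol

The standard cell potential is +1.50 − (−1.66) = +3.16 V, with n = 3 electrons in the balanced equation.
The reaction quotient is [Al^3+(aq)] / [Au^3+(aq)] = 1.71; by Nernst, E = +3.16 − (0.0591/3)(0.233) = +3.1554 V.
Finally ΔG = −nFE = −(3)(96485 C/mol)(+3.1554 V) = −913 kJ/mol.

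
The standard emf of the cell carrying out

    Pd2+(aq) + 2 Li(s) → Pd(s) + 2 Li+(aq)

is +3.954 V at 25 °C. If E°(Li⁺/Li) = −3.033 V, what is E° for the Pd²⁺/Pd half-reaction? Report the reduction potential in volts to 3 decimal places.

+0.921 V

In the reaction as written the Pd²⁺/Pd couple is reduced (cathode) and Li⁺/Li is oxidized (anode), so E°cell = E°(Pd²⁺/Pd) − E°(Li⁺/Li).
E°(Pd²⁺/Pd) = E°cell + E°(anode) = +3.954 + (−3.033) = +0.921 V.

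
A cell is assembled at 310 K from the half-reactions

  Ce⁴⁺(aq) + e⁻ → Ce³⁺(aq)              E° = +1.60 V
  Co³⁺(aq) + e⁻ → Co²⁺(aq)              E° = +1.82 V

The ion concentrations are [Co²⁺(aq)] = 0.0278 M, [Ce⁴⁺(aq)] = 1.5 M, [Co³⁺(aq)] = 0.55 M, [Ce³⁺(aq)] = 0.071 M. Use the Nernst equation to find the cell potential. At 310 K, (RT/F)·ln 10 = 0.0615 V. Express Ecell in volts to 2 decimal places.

+0.22 V

The Co³⁺/Co²⁺ couple has the more positive E°, so it is the cathode; Ce⁴⁺/Ce³⁺ is the anode.
The standard potential is +1.82 − (+1.60) = +0.22 V and the balanced reaction transfers n = 1 electron.
Balancing gives Co³⁺(aq) + Ce³⁺(aq) → Co²⁺(aq) + Ce⁴⁺(aq); hence Q = ([Co²⁺(aq)]·[Ce⁴⁺(aq)]) / ([Co³⁺(aq)]·[Ce³⁺(aq)]) = 1.07 (log Q = 0.029).
E = E° − (0.0615/n)·log Q = +0.22 − (0.0615/1)(0.029) = +0.22 V.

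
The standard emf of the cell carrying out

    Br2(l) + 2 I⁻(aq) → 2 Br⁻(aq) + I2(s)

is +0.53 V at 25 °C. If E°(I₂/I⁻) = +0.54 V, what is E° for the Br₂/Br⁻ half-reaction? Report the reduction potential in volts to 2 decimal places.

In the reaction as written the Br₂/Br⁻ couple is reduced (cathode) and I₂/I⁻ is oxidized (anode), so E°cell = E°(Br₂/Br⁻) − E°(I₂/I⁻).
E°(Br₂/Br⁻) = E°cell + E°(anode) = +0.53 + (+0.54) = +1.07 V.

+1.07 V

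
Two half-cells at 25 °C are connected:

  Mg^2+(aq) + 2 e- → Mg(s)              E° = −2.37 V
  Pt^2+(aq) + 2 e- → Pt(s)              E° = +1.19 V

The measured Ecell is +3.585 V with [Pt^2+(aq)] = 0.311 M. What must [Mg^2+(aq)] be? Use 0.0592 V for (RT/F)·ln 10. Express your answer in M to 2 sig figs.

0.044 M

The Pt²⁺/Pt couple has the larger reduction potential, so it is the cathode: E°cell = +1.19 − (−2.37) = +3.56 V and n = 2.
Rearranging E = E° − (0.0592/n)·log Q gives log Q = 2(+3.56 − (+3.585))/0.0592 = −0.845.
The balanced reaction is Pt^2+(aq) + Mg(s) → Pt(s) + Mg^2+(aq), so Q = [Mg^2+(aq)] / [Pt^2+(aq)].
Isolating [Mg^2+(aq)] in Q = 10^{−0.845} yields log [Mg^2+(aq)] = −1.352, i.e. 0.044 M.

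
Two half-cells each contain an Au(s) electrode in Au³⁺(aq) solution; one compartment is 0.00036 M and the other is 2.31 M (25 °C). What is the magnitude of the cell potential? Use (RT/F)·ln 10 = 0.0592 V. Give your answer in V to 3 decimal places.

For a concentration cell E°cell = 0, since both electrodes use the same couple.
The compartment with the higher Au³⁺(aq) concentration (2.31 M) acts as the cathode; ions are reduced there and produced at the dilute (0.00036 M) anode.
With n = 3, Ecell = −(0.0592/3)·log([dilute]/[conc]) = −(0.0592/3)·log(0.00036/2.31) = +0.075 V.

0.075 V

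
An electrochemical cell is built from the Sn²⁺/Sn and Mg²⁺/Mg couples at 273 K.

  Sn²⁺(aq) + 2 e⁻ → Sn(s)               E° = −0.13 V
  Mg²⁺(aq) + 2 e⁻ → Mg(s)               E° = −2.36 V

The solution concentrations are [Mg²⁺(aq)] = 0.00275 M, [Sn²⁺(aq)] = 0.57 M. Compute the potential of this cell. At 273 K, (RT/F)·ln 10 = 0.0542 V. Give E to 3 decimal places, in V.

+2.293 V

Sn²⁺/Sn is reduced (cathode, E° = −0.13 V) and Mg²⁺/Mg is oxidized (anode).
E°cell = −0.13 − (−2.36) = +2.23 V, with n = 2 electrons transferred.
For the overall reaction Sn²⁺(aq) + Mg(s) → Sn(s) + Mg²⁺(aq), Q = [Mg²⁺(aq)] / [Sn²⁺(aq)] = 0.00482, giving log Q = −2.317.
By the Nernst equation, E = +2.23 − (0.0542/2)·(−2.317) = +2.293 V.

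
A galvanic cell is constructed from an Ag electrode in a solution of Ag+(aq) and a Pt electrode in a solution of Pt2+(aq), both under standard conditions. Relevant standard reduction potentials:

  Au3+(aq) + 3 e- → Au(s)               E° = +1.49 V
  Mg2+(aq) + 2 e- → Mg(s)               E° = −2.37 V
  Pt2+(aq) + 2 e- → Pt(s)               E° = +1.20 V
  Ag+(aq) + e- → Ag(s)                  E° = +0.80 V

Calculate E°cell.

The Pt²⁺/Pt couple has the higher E°, so Pt ion is reduced (cathode) and Ag is oxidized (anode).
E°cell = E°(cathode) − E°(anode) = +1.20 − (+0.80) = +0.40 V.

+0.40 V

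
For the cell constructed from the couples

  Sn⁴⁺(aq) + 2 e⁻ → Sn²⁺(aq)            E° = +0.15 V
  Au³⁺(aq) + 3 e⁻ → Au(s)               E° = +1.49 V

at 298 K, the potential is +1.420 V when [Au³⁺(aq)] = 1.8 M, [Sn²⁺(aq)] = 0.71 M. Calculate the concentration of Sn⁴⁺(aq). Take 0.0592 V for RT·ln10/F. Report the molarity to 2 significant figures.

The Au³⁺/Au couple has the larger reduction potential, so it is the cathode: E°cell = +1.49 − (+0.15) = +1.34 V and n = 6.
Since E = E° − (0.0592/n)·log Q, log Q = n(E° − E)/0.0592 = −8.108.
Balancing electrons gives 2 Au³⁺(aq) + 3 Sn²⁺(aq) → 2 Au(s) + 3 Sn⁴⁺(aq); thus Q = [Sn⁴⁺(aq)]^3 / ([Au³⁺(aq)]^2·[Sn²⁺(aq)]^3).
Substituting the known concentrations and solving, log [Sn⁴⁺(aq)] = −2.681 and [Sn⁴⁺(aq)] = 0.0021 M.

0.0021 M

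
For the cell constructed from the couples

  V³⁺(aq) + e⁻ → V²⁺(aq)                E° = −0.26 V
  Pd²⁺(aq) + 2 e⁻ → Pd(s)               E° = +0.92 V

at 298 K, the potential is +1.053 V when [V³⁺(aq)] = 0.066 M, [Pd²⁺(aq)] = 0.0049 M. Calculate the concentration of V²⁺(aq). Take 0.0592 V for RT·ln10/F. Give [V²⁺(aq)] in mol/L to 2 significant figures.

0.0067 M

The Pd²⁺/Pd couple has the larger reduction potential, so it is the cathode: E°cell = +0.92 − (−0.26) = +1.18 V and n = 2.
Since E = E° − (0.0592/n)·log Q, log Q = n(E° − E)/0.0592 = 4.291.
Balancing electrons gives Pd²⁺(aq) + 2 V²⁺(aq) → Pd(s) + 2 V³⁺(aq); thus Q = [V³⁺(aq)]^2 / ([Pd²⁺(aq)]·[V²⁺(aq)]^2).
Isolating [V²⁺(aq)] in Q = 10^{4.291} yields log [V²⁺(aq)] = −2.171, i.e. 0.0067 M.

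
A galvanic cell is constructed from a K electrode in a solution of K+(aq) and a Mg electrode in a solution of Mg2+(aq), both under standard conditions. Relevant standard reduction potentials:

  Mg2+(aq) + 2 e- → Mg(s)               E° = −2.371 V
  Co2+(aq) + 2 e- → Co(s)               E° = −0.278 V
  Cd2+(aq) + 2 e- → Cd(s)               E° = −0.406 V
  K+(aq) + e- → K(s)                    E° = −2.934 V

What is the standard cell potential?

The Mg²⁺/Mg couple has the higher E°, so Mg ion is reduced (cathode) and K is oxidized (anode).
E°cell = E°(cathode) − E°(anode) = −2.371 − (−2.934) = +0.563 V.

+0.563 V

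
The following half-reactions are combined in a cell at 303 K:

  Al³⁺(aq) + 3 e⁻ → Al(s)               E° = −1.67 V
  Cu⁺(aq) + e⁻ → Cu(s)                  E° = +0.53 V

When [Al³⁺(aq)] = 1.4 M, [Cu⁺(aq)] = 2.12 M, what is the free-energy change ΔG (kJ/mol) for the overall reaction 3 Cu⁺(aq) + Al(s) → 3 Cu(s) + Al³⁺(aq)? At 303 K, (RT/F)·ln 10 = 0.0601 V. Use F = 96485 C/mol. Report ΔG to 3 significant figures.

−642 kJ/mol

The standard cell potential is +0.53 − (−1.67) = +2.20 V, with n = 3 electrons in the balanced equation.
The reaction quotient is [Al³⁺(aq)] / [Cu⁺(aq)]^3 = 0.147; by Nernst, E = +2.20 − (0.0601/3)(−0.833) = +2.2167 V.
Finally ΔG = −nFE = −(3)(96485 C/mol)(+2.2167 V) = −642 kJ/mol.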